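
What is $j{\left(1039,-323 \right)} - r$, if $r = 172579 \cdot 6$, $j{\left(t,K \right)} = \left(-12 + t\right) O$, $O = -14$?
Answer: $-1049852$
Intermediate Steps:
$j{\left(t,K \right)} = 168 - 14 t$ ($j{\left(t,K \right)} = \left(-12 + t\right) \left(-14\right) = 168 - 14 t$)
$r = 1035474$
$j{\left(1039,-323 \right)} - r = \left(168 - 14546\right) - 1035474 = -14378 - 1035474 = -1049852$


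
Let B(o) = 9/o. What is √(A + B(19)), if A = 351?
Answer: 3*√14098/19 ≈ 18.748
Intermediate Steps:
√(A + B(19)) = √(351 + 9/19) = √(6678/19) = 3*√14098/19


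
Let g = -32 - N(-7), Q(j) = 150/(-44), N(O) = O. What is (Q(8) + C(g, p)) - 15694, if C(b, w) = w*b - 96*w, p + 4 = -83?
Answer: -113749/22 ≈ -5170.4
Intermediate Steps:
p = -87 (p = -4 - 83 = -87)
Q(j) = -75/22 (Q(j) = 150*(-1/44) = -75/22)
g = -25 (g = -32 - 1*(-7) = -32 + 7 = -25)
C(b, w) = -96*w + b*w (C(b, w) = b*w - 96*w = -96*w + b*w)
(Q(8) + C(g, p)) - 15694 = (-75/22 - 87*(-96 - 25)) - 15694 = (-75/22 - 87*(-121)) - 15694 = (-75/22 + 10527) - 15694 = 231519/22 - 15694 = -113749/22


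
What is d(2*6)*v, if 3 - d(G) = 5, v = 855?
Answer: -1710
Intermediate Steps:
d(G) = -2 (d(G) = 3 - 1*5 = 3 - 5 = -2)
d(2*6)*v = -2*855 = -1710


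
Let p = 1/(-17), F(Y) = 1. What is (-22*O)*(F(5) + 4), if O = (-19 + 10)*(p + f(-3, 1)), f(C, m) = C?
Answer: -51480/17 ≈ -3028.2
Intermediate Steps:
p = -1/17 ≈ -0.058824
O = 468/17 (O = (-19 + 10)*(-1/17 - 3) = -9*(-52/17) = 468/17 ≈ 27.529)
(-22*O)*(F(5) + 4) = (-22*468/17)*(1 + 4) = -10296/17*5 = -51480/17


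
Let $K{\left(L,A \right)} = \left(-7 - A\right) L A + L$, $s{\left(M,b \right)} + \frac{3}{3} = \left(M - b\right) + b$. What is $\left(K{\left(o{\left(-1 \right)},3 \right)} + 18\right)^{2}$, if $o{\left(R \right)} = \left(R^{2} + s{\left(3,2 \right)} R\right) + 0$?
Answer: $2209$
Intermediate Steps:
$s{\left(M,b \right)} = -1 + M$ ($s{\left(M,b \right)} = -1 + \left(\left(M - b\right) + b\right) = -1 + M$)
$o{\left(R \right)} = R^{2} + 2 R$ ($o{\left(R \right)} = \left(R^{2} + \left(-1 + 3\right) R\right) + 0 = \left(R^{2} + 2 R\right) + 0 = R^{2} + 2 R$)
$K{\left(L,A \right)} = L + A L \left(-7 - A\right)$ ($K{\left(L,A \right)} = L \left(-7 - A\right) A + L = A L \left(-7 - A\right) + L = L + A L \left(-7 - A\right)$)
$\left(K{\left(o{\left(-1 \right)},3 \right)} + 18\right)^{2} = \left(- (2 - 1) \left(1 - 3^{2} - 21\right) + 18\right)^{2} = \left(\left(-1\right) 1 \left(1 - 9 - 21\right) + 18\right)^{2} = \left(- (1 - 9 - 21) + 18\right)^{2} = \left(\left(-1\right) \left(-29\right) + 18\right)^{2} = \left(29 + 18\right)^{2} = 47^{2} = 2209$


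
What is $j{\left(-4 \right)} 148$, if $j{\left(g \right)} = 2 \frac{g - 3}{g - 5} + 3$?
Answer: $\frac{6068}{9} \approx 674.22$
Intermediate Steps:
$j{\left(g \right)} = 3 + \frac{2 \left(-3 + g\right)}{-5 + g}$ ($j{\left(g \right)} = 2 \frac{-3 + g}{-5 + g} + 3 = \frac{2 \left(-3 + g\right)}{-5 + g} + 3 = 3 + \frac{2 \left(-3 + g\right)}{-5 + g}$)
$j{\left(-4 \right)} 148 = \frac{-21 + 5 \left(-4\right)}{-5 - 4} \cdot 148 = \frac{-21 - 20}{-9} \cdot 148 = \left(- \frac{1}{9}\right) \left(-41\right) 148 = \frac{41}{9} \cdot 148 = \frac{6068}{9}$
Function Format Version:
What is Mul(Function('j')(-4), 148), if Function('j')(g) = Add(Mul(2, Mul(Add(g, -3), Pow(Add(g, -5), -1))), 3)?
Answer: Rational(6068, 9) ≈ 674.22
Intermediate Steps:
Function('j')(g) = Add(3, Mul(2, Pow(Add(-5, g), -1), Add(-3, g))) (Function('j')(g) = Add(Mul(2, Mul(Add(-3, g), Pow(Add(-5, g), -1))), 3) = Add(Mul(2, Mul(Pow(Add(-5, g), -1), Add(-3, g))), 3) = Add(Mul(2, Pow(Add(-5, g), -1), Add(-3, g)), 3) = Add(3, Mul(2, Pow(Add(-5, g), -1), Add(-3, g))))
Mul(Function('j')(-4), 148) = Mul(Mul(Pow(Add(-5, -4), -1), Add(-21, Mul(5, -4))), 148) = Mul(Mul(Pow(-9, -1), Add(-21, -20)), 148) = Mul(Mul(Rational(-1, 9), -41), 148) = Mul(Rational(41, 9), 148) = Rational(6068, 9)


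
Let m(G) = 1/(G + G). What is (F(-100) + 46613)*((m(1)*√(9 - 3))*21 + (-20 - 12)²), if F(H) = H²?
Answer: 57971712 + 1188873*√6/2 ≈ 5.9428e+7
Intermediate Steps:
m(G) = 1/(2*G)
(F(-100) + 46613)*((m(1)*√(9 - 3))*21 + (-20 - 12)²) = ((-100)² + 46613)*((((½)/1)*√(9 - 3))*21 + (-20 - 12)²) = (10000 + 46613)*((((½)*1)*√6)*21 + (-32)²) = 56613*((√6/2)*21 + 1024) = 56613*(21*√6/2 + 1024) = 56613*(1024 + 21*√6/2) = 57971712 + 1188873*√6/2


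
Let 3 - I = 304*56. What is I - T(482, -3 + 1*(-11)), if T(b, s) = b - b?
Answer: -17021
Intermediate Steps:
T(b, s) = 0
I = -17021 (I = 3 - 304*56 = 3 - 1*17024 = 3 - 17024 = -17021)
I - T(482, -3 + 1*(-11)) = -17021 - 1*0 = -17021 + 0 = -17021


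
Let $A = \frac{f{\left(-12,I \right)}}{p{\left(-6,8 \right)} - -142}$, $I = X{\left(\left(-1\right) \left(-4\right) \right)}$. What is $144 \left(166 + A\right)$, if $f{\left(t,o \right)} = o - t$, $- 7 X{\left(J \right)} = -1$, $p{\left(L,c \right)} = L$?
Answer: $\frac{167418}{7} \approx 23917.0$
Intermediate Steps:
$X{\left(J \right)} = \frac{1}{7}$ ($X{\left(J \right)} = \left(- \frac{1}{7}\right) \left(-1\right) = \frac{1}{7}$)
$I = \frac{1}{7} \approx 0.14286$
$A = \frac{5}{56}$ ($A = \frac{\frac{1}{7} - -12}{-6 - -142} = \frac{\frac{1}{7} + 12}{-6 + 142} = \frac{85}{7 \cdot 136} = \frac{85}{7} \cdot \frac{1}{136} = \frac{5}{56} \approx 0.089286$)
$144 \left(166 + A\right) = 144 \left(166 + \frac{5}{56}\right) = 144 \cdot \frac{9301}{56} = \frac{167418}{7}$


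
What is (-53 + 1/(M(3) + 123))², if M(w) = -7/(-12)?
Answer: 6175916569/2199289 ≈ 2808.1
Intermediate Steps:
M(w) = 7/12 (M(w) = -7*(-1/12) = 7/12)
(-53 + 1/(M(3) + 123))² = (-53 + 1/(7/12 + 123))² = (-53 + 1/(1483/12))² = (-53 + 12/1483)² = (-78587/1483)² = 6175916569/2199289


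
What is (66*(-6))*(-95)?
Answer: 37620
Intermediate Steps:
(66*(-6))*(-95) = -396*(-95) = 37620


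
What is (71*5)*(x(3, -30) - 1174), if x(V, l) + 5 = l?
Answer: -429195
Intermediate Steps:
x(V, l) = -5 + l
(71*5)*(x(3, -30) - 1174) = (71*5)*((-5 - 30) - 1174) = 355*(-35 - 1174) = 355*(-1209) = -429195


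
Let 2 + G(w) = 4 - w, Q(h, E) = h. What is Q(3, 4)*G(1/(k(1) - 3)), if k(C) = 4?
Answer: 3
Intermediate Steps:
G(w) = 2 - w (G(w) = -2 + (4 - w) = 2 - w)
Q(3, 4)*G(1/(k(1) - 3)) = 3*(2 - 1/(4 - 3)) = 3*(2 - 1/1) = 3*(2 - 1*1) = 3*(2 - 1) = 3*1 = 3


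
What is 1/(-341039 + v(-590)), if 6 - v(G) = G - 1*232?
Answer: -1/340211 ≈ -2.9394e-6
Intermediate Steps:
v(G) = 238 - G (v(G) = 6 - (G - 1*232) = 6 - (G - 232) = 6 - (-232 + G) = 6 + (232 - G) = 238 - G)
1/(-341039 + v(-590)) = 1/(-341039 + (238 - 1*(-590))) = 1/(-341039 + (238 + 590)) = 1/(-341039 + 828) = 1/(-340211) = -1/340211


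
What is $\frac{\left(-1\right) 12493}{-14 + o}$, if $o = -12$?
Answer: $\frac{961}{2} \approx 480.5$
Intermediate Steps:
$\frac{\left(-1\right) 12493}{-14 + o} = \frac{\left(-1\right) 12493}{-14 - 12} = \frac{1}{-26} \left(-12493\right) = \left(- \frac{1}{26}\right) \left(-12493\right) = \frac{961}{2}$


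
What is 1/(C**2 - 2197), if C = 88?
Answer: 1/5547 ≈ 0.00018028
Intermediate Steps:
1/(C**2 - 2197) = 1/(88**2 - 2197) = 1/(7744 - 2197) = 1/5547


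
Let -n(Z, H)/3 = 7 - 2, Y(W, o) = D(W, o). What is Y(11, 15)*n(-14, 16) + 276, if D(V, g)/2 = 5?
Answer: 126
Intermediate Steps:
D(V, g) = 10 (D(V, g) = 2*5 = 10)
Y(W, o) = 10
n(Z, H) = -15 (n(Z, H) = -3*(7 - 2) = -3*5 = -15)
Y(11, 15)*n(-14, 16) + 276 = 10*(-15) + 276 = -150 + 276 = 126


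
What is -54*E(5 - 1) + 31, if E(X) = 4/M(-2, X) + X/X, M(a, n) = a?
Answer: 85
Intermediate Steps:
E(X) = -1 (E(X) = 4/(-2) + X/X = 4*(-1/2) + 1 = -2 + 1 = -1)
-54*E(5 - 1) + 31 = -54*(-1) + 31 = 54 + 31 = 85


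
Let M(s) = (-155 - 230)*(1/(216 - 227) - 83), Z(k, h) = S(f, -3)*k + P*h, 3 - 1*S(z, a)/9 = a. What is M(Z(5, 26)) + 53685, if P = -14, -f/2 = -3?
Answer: 85675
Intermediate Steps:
f = 6 (f = -2*(-3) = 6)
S(z, a) = 27 - 9*a
Z(k, h) = -14*h + 54*k (Z(k, h) = (27 - 9*(-3))*k - 14*h = (27 + 27)*k - 14*h = 54*k - 14*h = -14*h + 54*k)
M(s) = 31990 (M(s) = -385*(1/(-11) - 83) = -385*(-1/11 - 83) = -385*(-914/11) = 31990)
M(Z(5, 26)) + 53685 = 31990 + 53685 = 85675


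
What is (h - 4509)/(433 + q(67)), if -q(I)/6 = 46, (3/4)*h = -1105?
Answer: -17947/471 ≈ -38.104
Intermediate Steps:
h = -4420/3 (h = (4/3)*(-1105) = -4420/3 ≈ -1473.3)
q(I) = -276 (q(I) = -6*46 = -276)
(h - 4509)/(433 + q(67)) = (-4420/3 - 4509)/(433 - 276) = -17947/3/157 = -17947/3*1/157 = -17947/471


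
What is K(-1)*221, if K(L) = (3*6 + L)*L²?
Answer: 3757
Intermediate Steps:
K(L) = L²*(18 + L) (K(L) = (18 + L)*L² = L²*(18 + L))
K(-1)*221 = ((-1)²*(18 - 1))*221 = (1*17)*221 = 17*221 = 3757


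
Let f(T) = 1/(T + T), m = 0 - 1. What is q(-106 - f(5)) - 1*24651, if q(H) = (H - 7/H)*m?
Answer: -260422089/10610 ≈ -24545.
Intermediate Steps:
m = -1
f(T) = 1/(2*T)
q(H) = -H + 7/H (q(H) = (H - 7/H)*(-1) = -H + 7/H)
q(-106 - f(5)) - 1*24651 = (-(-106 - 1/(2*5)) + 7/(-106 - 1/(2*5))) - 1*24651 = (-(-106 - 1/(2*5)) + 7/(-106 - 1/(2*5))) - 24651 = (-(-106 - 1*⅒) + 7/(-106 - 1*⅒)) - 24651 = (-(-106 - ⅒) + 7/(-106 - ⅒)) - 24651 = (-1*(-1061/10) + 7/(-1061/10)) - 24651 = (1061/10 + 7*(-10/1061)) - 24651 = (1061/10 - 70/1061) - 24651 = 1125021/10610 - 24651 = -260422089/10610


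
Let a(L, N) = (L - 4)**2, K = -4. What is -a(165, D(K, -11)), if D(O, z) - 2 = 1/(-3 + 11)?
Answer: -25921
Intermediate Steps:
D(O, z) = 17/8 (D(O, z) = 2 + 1/(-3 + 11) = 2 + 1/8 = 17/8)
a(L, N) = (-4 + L)**2
-a(165, D(K, -11)) = -(-4 + 165)**2 = -1*161**2 = -1*25921 = -25921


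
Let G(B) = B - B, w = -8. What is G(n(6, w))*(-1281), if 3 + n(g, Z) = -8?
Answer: 0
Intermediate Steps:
n(g, Z) = -11 (n(g, Z) = -3 - 8 = -11)
G(B) = 0
G(n(6, w))*(-1281) = 0*(-1281) = 0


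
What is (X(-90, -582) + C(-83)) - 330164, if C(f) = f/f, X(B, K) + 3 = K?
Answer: -330748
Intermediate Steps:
X(B, K) = -3 + K
C(f) = 1
(X(-90, -582) + C(-83)) - 330164 = ((-3 - 582) + 1) - 330164 = (-585 + 1) - 330164 = -584 - 330164 = -330748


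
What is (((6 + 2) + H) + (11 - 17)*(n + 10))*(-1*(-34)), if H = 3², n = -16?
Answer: 1802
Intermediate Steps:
H = 9
(((6 + 2) + H) + (11 - 17)*(n + 10))*(-1*(-34)) = (((6 + 2) + 9) + (11 - 17)*(-16 + 10))*(-1*(-34)) = ((8 + 9) - 6*(-6))*34 = (17 + 36)*34 = 53*34 = 1802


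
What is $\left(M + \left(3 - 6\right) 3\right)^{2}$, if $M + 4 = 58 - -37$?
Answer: $6724$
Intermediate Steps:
$M = 91$ ($M = -4 + \left(58 - -37\right) = -4 + \left(58 + 37\right) = -4 + 95 = 91$)
$\left(M + \left(3 - 6\right) 3\right)^{2} = \left(91 + \left(3 - 6\right) 3\right)^{2} = \left(91 - 9\right)^{2} = 82^{2} = 6724$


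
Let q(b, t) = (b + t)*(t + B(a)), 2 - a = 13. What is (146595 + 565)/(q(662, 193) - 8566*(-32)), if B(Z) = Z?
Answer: 73580/214861 ≈ 0.34245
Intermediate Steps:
a = -11 (a = 2 - 1*13 = 2 - 13 = -11)
q(b, t) = (-11 + t)*(b + t) (q(b, t) = (b + t)*(t - 11) = (b + t)*(-11 + t) = (-11 + t)*(b + t))
(146595 + 565)/(q(662, 193) - 8566*(-32)) = (146595 + 565)/((193² - 11*662 - 11*193 + 662*193) - 8566*(-32)) = 147160/((37249 - 7282 - 2123 + 127766) + 274112) = 147160/(155610 + 274112) = 147160/429722 = 147160*(1/429722) = 73580/214861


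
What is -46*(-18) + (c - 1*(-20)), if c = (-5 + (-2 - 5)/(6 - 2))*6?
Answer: 1615/2 ≈ 807.50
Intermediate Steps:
c = -81/2 (c = (-5 - 7/4)*6 = -27/4*6 = -81/2 ≈ -40.500)
-46*(-18) + (c - 1*(-20)) = -46*(-18) + (-81/2 - 1*(-20)) = 828 + (-81/2 + 20) = 828 - 41/2 = 1615/2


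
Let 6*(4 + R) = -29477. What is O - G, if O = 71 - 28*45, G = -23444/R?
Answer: -35217353/29501 ≈ -1193.8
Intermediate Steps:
R = -29501/6 (R = -4 + (1/6)*(-29477) = -4 - 29477/6 = -29501/6 ≈ -4916.8)
G = 140664/29501 (G = -23444/(-29501/6) = -23444*(-6/29501) = 140664/29501 ≈ 4.7681)
O = -1189 (O = 71 - 1260 = -1189)
O - G = -1189 - 1*140664/29501 = -1189 - 140664/29501 = -35217353/29501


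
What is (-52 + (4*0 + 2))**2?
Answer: 2500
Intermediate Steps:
(-52 + (4*0 + 2))**2 = (-52 + (0 + 2))**2 = (-52 + 2)**2 = (-50)**2 = 2500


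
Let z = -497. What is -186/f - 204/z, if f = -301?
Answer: 21978/21371 ≈ 1.0284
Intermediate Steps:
-186/f - 204/z = -186/(-301) - 204/(-497) = -186*(-1/301) - 204*(-1/497) = 186/301 + 204/497 = 21978/21371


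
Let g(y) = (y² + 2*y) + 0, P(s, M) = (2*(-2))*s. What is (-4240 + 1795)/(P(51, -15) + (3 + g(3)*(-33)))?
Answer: 815/232 ≈ 3.5129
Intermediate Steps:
P(s, M) = -4*s
g(y) = y² + 2*y
(-4240 + 1795)/(P(51, -15) + (3 + g(3)*(-33))) = (-4240 + 1795)/(-4*51 + (3 + (3*(2 + 3))*(-33))) = -2445/(-204 + (3 + (3*5)*(-33))) = -2445/(-204 + (3 + 15*(-33))) = -2445/(-204 + (3 - 495)) = -2445/(-204 - 492) = -2445/(-696) = -2445*(-1/696) = 815/232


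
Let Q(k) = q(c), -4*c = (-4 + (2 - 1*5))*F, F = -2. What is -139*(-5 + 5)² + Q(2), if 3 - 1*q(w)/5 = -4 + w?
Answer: 105/2 ≈ 52.500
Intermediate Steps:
c = -7/2 (c = -(-4 + (2 - 1*5))*(-2)/4 = -(-4 + (2 - 5))*(-2)/4 = -(-4 - 3)*(-2)/4 = -(-7)*(-2)/4 = -¼*14 = -7/2 ≈ -3.5000)
q(w) = 35 - 5*w (q(w) = 15 - 5*(-4 + w) = 15 + (20 - 5*w) = 35 - 5*w)
Q(k) = 105/2 (Q(k) = 35 - 5*(-7/2) = 35 + 35/2 = 105/2)
-139*(-5 + 5)² + Q(2) = -139*(-5 + 5)² + 105/2 = -139*0² + 105/2 = -139*0 + 105/2 = 0 + 105/2 = 105/2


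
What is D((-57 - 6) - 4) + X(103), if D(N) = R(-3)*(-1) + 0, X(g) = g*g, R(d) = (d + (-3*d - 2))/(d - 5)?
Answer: 21219/2 ≈ 10610.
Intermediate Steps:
R(d) = (-2 - 2*d)/(-5 + d) (R(d) = (d + (-2 - 3*d))/(-5 + d) = (-2 - 2*d)/(-5 + d))
X(g) = g**2
D(N) = 1/2 (D(N) = (2*(-1 - 1*(-3))/(-5 - 3))*(-1) + 0 = (2*(-1 + 3)/(-8))*(-1) + 0 = (2*(-1/8)*2)*(-1) + 0 = -1/2*(-1) + 0 = 1/2 + 0 = 1/2)
D((-57 - 6) - 4) + X(103) = 1/2 + 103**2 = 1/2 + 10609 = 21219/2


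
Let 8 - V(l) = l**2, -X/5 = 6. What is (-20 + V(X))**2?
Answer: 831744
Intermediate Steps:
X = -30 (X = -5*6 = -30)
V(l) = 8 - l**2
(-20 + V(X))**2 = (-20 + (8 - 1*(-30)**2))**2 = (-20 + (8 - 1*900))**2 = (-20 + (8 - 900))**2 = (-20 - 892)**2 = (-912)**2 = 831744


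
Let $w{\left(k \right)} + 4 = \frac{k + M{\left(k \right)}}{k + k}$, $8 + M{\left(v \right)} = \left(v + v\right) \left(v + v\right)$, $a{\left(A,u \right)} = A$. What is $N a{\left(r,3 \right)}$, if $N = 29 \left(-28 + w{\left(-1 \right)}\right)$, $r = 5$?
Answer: $- \frac{8555}{2} \approx -4277.5$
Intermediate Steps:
$M{\left(v \right)} = -8 + 4 v^{2}$ ($M{\left(v \right)} = -8 + \left(v + v\right) \left(v + v\right) = -8 + 2 v 2 v = -8 + 4 v^{2}$)
$w{\left(k \right)} = -4 + \frac{-8 + k + 4 k^{2}}{2 k}$ ($w{\left(k \right)} = -4 + \frac{k + \left(-8 + 4 k^{2}\right)}{k + k} = -4 + \frac{-8 + k + 4 k^{2}}{2 k}$)
$N = - \frac{1711}{2}$ ($N = 29 \left(-28 - \left(\frac{11}{2} - 4\right)\right) = 29 \left(-28 - \frac{3}{2}\right) = 29 \left(- \frac{59}{2}\right) = - \frac{1711}{2} \approx -855.5$)
$N a{\left(r,3 \right)} = \left(- \frac{1711}{2}\right) 5 = - \frac{8555}{2}$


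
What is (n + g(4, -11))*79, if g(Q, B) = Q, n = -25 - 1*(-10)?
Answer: -869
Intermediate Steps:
n = -15 (n = -25 + 10 = -15)
(n + g(4, -11))*79 = (-15 + 4)*79 = -11*79 = -869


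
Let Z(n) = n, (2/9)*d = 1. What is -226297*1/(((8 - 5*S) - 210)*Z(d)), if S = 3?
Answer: 452594/1953 ≈ 231.74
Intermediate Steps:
d = 9/2 (d = (9/2)*1 = 9/2 ≈ 4.5000)
-226297*1/(((8 - 5*S) - 210)*Z(d)) = -226297*2/(9*((8 - 5*3) - 210)) = -226297*2/(9*((8 - 15) - 210)) = -226297*2/(9*(-7 - 210)) = -226297/((9/2)*(-217)) = -226297/(-1953/2) = -226297*(-2/1953) = 452594/1953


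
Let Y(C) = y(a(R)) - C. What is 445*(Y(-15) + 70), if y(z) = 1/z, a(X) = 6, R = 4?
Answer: 227395/6 ≈ 37899.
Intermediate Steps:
y(z) = 1/z
Y(C) = ⅙ - C (Y(C) = 1/6 - C = ⅙ - C)
445*(Y(-15) + 70) = 445*((⅙ - 1*(-15)) + 70) = 445*((⅙ + 15) + 70) = 445*(91/6 + 70) = 445*(511/6) = 227395/6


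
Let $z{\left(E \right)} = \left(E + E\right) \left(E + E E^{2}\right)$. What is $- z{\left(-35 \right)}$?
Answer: $-3003700$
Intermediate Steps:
$z{\left(E \right)} = 2 E \left(E + E^{3}\right)$
$- z{\left(-35 \right)} = - 2 \left(-35\right)^{2} \left(1 + \left(-35\right)^{2}\right) = - 2 \cdot 1225 \left(1 + 1225\right) = - 2 \cdot 1225 \cdot 1226 = \left(-1\right) 3003700 = -3003700$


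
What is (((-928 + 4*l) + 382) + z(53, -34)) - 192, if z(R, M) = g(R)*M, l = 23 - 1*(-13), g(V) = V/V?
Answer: -628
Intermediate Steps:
g(V) = 1
l = 36 (l = 23 + 13 = 36)
z(R, M) = M (z(R, M) = 1*M = M)
(((-928 + 4*l) + 382) + z(53, -34)) - 192 = (((-928 + 4*36) + 382) - 34) - 192 = (((-928 + 144) + 382) - 34) - 192 = ((-784 + 382) - 34) - 192 = (-402 - 34) - 192 = -436 - 192 = -628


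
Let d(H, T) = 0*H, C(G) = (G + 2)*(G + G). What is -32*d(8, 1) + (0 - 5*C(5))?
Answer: -350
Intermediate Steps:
C(G) = 2*G*(2 + G) (C(G) = (2 + G)*(2*G) = 2*G*(2 + G))
d(H, T) = 0
-32*d(8, 1) + (0 - 5*C(5)) = -32*0 + (0 - 10*5*(2 + 5)) = 0 + (0 - 10*5*7) = 0 + (0 - 5*70) = 0 + (0 - 350) = 0 - 350 = -350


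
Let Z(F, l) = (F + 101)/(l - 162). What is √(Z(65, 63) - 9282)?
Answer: 2*I*√2527481/33 ≈ 96.352*I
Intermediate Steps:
Z(F, l) = (101 + F)/(-162 + l)
√(Z(65, 63) - 9282) = √((101 + 65)/(-162 + 63) - 9282) = √(166/(-99) - 9282) = √(-1/99*166 - 9282) = √(-166/99 - 9282) = √(-919084/99) = 2*I*√2527481/33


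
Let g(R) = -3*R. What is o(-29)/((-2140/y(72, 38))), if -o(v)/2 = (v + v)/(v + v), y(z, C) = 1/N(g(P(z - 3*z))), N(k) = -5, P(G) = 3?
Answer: -1/5350 ≈ -0.00018692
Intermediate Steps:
y(z, C) = -1/5 (y(z, C) = 1/(-5) = -1/5)
o(v) = -2 (o(v) = -2*(v + v)/(v + v) = -2*2*v/(2*v) = -2*2*v*1/(2*v) = -2*1 = -2)
o(-29)/((-2140/y(72, 38))) = -2/((-2140/(-1/5))) = -2/((-2140*(-5))) = -2/10700 = -2*1/10700 = -1/5350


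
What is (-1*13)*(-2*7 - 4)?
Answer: 234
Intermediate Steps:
(-1*13)*(-2*7 - 4) = -13*(-14 - 4) = -13*(-18) = 234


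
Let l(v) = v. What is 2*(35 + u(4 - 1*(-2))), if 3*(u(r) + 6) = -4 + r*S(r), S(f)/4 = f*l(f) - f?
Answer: 1606/3 ≈ 535.33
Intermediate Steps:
S(f) = -4*f + 4*f**2 (S(f) = 4*(f*f - f) = 4*(f**2 - f) = -4*f + 4*f**2)
u(r) = -22/3 + 4*r**2*(-1 + r)/3 (u(r) = -6 + (-4 + r*(4*r*(-1 + r)))/3 = -6 + (-4 + 4*r**2*(-1 + r))/3 = -6 + (-4/3 + 4*r**2*(-1 + r)/3) = -22/3 + 4*r**2*(-1 + r)/3)
2*(35 + u(4 - 1*(-2))) = 2*(35 + (-22/3 + 4*(4 - 1*(-2))**2*(-1 + (4 - 1*(-2)))/3)) = 2*(35 + (-22/3 + 4*(4 + 2)**2*(-1 + (4 + 2))/3)) = 2*(35 + (-22/3 + (4/3)*6**2*(-1 + 6))) = 2*(35 + (-22/3 + (4/3)*36*5)) = 2*(35 + (-22/3 + 240)) = 2*(35 + 698/3) = 2*(803/3) = 1606/3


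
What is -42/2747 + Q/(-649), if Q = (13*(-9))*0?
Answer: -42/2747 ≈ -0.015289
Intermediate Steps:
Q = 0 (Q = -117*0 = 0)
-42/2747 + Q/(-649) = -42/2747 + 0/(-649) = -42*1/2747 + 0*(-1/649) = -42/2747 + 0 = -42/2747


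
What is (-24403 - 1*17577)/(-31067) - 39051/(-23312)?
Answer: 46634791/15409232 ≈ 3.0264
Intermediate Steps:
(-24403 - 1*17577)/(-31067) - 39051/(-23312) = (-24403 - 17577)*(-1/31067) - 39051*(-1/23312) = -41980*(-1/31067) + 39051/23312 = 41980/31067 + 39051/23312 = 46634791/15409232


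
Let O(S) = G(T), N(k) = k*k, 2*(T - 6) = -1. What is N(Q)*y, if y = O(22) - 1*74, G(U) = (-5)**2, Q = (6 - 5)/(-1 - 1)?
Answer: -49/4 ≈ -12.250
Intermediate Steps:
T = 11/2 (T = 6 + (1/2)*(-1) = 6 - 1/2 = 11/2 ≈ 5.5000)
Q = -1/2 (Q = 1/(-2) = 1*(-1/2) = -1/2 ≈ -0.50000)
N(k) = k**2
G(U) = 25
O(S) = 25
y = -49 (y = 25 - 1*74 = 25 - 74 = -49)
N(Q)*y = (-1/2)**2*(-49) = (1/4)*(-49) = -49/4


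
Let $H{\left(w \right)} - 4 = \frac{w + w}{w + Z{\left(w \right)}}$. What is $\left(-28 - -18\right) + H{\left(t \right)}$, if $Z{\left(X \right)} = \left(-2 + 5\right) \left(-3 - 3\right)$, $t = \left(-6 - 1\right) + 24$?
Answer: $-40$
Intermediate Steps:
$t = 17$ ($t = -7 + 24 = 17$)
$Z{\left(X \right)} = -18$ ($Z{\left(X \right)} = 3 \left(-6\right) = -18$)
$H{\left(w \right)} = 4 + \frac{2 w}{-18 + w}$ ($H{\left(w \right)} = 4 + \frac{w + w}{w - 18} = 4 + \frac{2 w}{-18 + w}$)
$\left(-28 - -18\right) + H{\left(t \right)} = \left(-28 - -18\right) + \frac{6 \left(-12 + 17\right)}{-18 + 17} = \left(-28 + 18\right) + 6 \frac{1}{-1} \cdot 5 = -10 + 6 \left(-1\right) 5 = -10 - 30 = -40$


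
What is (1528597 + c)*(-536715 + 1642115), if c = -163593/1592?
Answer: 336229909173425/199 ≈ 1.6896e+12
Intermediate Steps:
c = -163593/1592 ≈ -102.76
(1528597 + c)*(-536715 + 1642115) = (1528597 - 163593/1592)*(-536715 + 1642115) = (2433362831/1592)*1105400 = 336229909173425/199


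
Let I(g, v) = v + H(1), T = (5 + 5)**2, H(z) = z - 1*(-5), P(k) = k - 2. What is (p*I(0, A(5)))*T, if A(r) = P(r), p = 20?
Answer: 18000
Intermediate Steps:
P(k) = -2 + k
H(z) = 5 + z (H(z) = z + 5 = 5 + z)
A(r) = -2 + r
T = 100 (T = 10**2 = 100)
I(g, v) = 6 + v (I(g, v) = v + (5 + 1) = v + 6 = 6 + v)
(p*I(0, A(5)))*T = (20*(6 + (-2 + 5)))*100 = (20*(6 + 3))*100 = (20*9)*100 = 180*100 = 18000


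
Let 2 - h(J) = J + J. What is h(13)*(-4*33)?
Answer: 3168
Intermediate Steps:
h(J) = 2 - 2*J (h(J) = 2 - (J + J) = 2 - 2*J)
h(13)*(-4*33) = (2 - 2*13)*(-4*33) = (2 - 26)*(-132) = -24*(-132) = 3168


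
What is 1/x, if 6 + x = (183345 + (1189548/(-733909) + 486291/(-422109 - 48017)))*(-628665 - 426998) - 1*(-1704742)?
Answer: -345029702534/66779127424926872096545 ≈ -5.1667e-12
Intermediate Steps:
x = -66779127424926872096545/345029702534 (x = -6 + ((183345 + (1189548/(-733909) + 486291/(-422109 - 48017)))*(-628665 - 426998) - 1*(-1704742)) = -6 + ((183345 + (1189548*(-1/733909) + 486291/(-470126)))*(-1055663) + 1704742) = -6 + ((183345 + (-1189548/733909 + 486291*(-1/470126)))*(-1055663) + 1704742) = -6 + ((183345 + (-1189548/733909 - 486291/470126))*(-1055663) + 1704742) = -6 + ((183345 - 916130784567/345029702534)*(-1055663) + 1704742) = -6 + ((63258554680311663/345029702534)*(-1055663) + 1704742) = -6 + (-66779715609481851097569/345029702534 + 1704742) = -6 - 66779127422856693881341/345029702534 = -66779127424926872096545/345029702534 ≈ -1.9355e+11)
1/x = 1/(-66779127424926872096545/345029702534) = -345029702534/66779127424926872096545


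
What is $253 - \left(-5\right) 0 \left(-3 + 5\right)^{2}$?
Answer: $253$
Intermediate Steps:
$253 - \left(-5\right) 0 \left(-3 + 5\right)^{2} = 253 - 0 \cdot 2^{2} = 253 - 0 \cdot 4 = 253 - 0 = 253 + 0 = 253$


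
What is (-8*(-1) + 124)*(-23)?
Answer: -3036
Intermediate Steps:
(-8*(-1) + 124)*(-23) = (8 + 124)*(-23) = 132*(-23) = -3036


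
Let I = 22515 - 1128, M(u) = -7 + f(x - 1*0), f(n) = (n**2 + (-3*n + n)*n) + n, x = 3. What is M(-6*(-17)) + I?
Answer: 21374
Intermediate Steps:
f(n) = n - n**2 (f(n) = (n**2 + (-2*n)*n) + n = (n**2 - 2*n**2) + n = -n**2 + n = n - n**2)
M(u) = -13 (M(u) = -7 + (3 - 1*0)*(1 - (3 - 1*0)) = -7 + (3 + 0)*(1 - (3 + 0)) = -7 + 3*(1 - 1*3) = -7 + 3*(1 - 3) = -7 + 3*(-2) = -7 - 6 = -13)
I = 21387
M(-6*(-17)) + I = -13 + 21387 = 21374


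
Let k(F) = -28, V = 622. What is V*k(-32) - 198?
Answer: -17614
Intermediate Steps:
V*k(-32) - 198 = 622*(-28) - 198 = -17416 - 198 = -17614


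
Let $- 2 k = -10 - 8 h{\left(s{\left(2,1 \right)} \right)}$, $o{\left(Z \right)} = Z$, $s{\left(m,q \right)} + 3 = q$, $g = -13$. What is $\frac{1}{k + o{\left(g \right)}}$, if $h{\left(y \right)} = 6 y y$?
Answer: $\frac{1}{88} \approx 0.011364$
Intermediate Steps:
$s{\left(m,q \right)} = -3 + q$
$h{\left(y \right)} = 6 y^{2}$
$k = 101$ ($k = - \frac{-10 - 8 \cdot 6 \left(-3 + 1\right)^{2}}{2} = - \frac{-10 - 8 \cdot 6 \left(-2\right)^{2}}{2} = - \frac{-10 - 8 \cdot 6 \cdot 4}{2} = - \frac{-10 - 192}{2} = \left(- \frac{1}{2}\right) \left(-202\right) = 101$)
$\frac{1}{k + o{\left(g \right)}} = \frac{1}{101 - 13} = \frac{1}{88}$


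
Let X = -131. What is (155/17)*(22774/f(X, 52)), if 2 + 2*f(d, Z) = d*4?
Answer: -3529970/4471 ≈ -789.53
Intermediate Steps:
f(d, Z) = -1 + 2*d (f(d, Z) = -1 + (d*4)/2 = -1 + (4*d)/2 = -1 + 2*d)
(155/17)*(22774/f(X, 52)) = (155/17)*(22774/(-1 + 2*(-131))) = (155*(1/17))*(22774/(-1 - 262)) = 155*(22774/(-263))/17 = 155*(22774*(-1/263))/17 = (155/17)*(-22774/263) = -3529970/4471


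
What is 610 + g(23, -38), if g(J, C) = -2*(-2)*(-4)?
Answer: 594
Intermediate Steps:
g(J, C) = -16 (g(J, C) = 4*(-4) = -16)
610 + g(23, -38) = 610 - 16 = 594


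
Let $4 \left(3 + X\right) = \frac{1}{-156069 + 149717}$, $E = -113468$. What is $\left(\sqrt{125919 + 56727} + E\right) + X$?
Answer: $- \frac{2883071169}{25408} + 3 \sqrt{20294} \approx -1.1304 \cdot 10^{5}$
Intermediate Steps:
$X = - \frac{76225}{25408}$ ($X = -3 + \frac{1}{4 \left(-156069 + 149717\right)} = -3 + \frac{1}{4 \left(-6352\right)} = -3 + \frac{1}{4} \left(- \frac{1}{6352}\right) = -3 - \frac{1}{25408} = - \frac{76225}{25408} \approx -3.0$)
$\left(\sqrt{125919 + 56727} + E\right) + X = \left(\sqrt{125919 + 56727} - 113468\right) - \frac{76225}{25408} = \left(\sqrt{182646} - 113468\right) - \frac{76225}{25408} = \left(3 \sqrt{20294} - 113468\right) - \frac{76225}{25408} = \left(-113468 + 3 \sqrt{20294}\right) - \frac{76225}{25408} = - \frac{2883071169}{25408} + 3 \sqrt{20294}$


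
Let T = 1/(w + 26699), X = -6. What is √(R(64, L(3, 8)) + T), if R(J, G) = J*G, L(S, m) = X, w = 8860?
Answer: I*√5994393545/3951 ≈ 19.596*I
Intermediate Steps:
L(S, m) = -6
R(J, G) = G*J
T = 1/35559 (T = 1/(8860 + 26699) = 1/35559 ≈ 2.8122e-5)
√(R(64, L(3, 8)) + T) = √(-6*64 + 1/35559) = √(-384 + 1/35559) = √(-13654655/35559) = I*√5994393545/3951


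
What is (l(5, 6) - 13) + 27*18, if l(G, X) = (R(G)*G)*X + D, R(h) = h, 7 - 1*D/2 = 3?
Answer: 631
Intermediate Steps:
D = 8 (D = 14 - 2*3 = 14 - 6 = 8)
l(G, X) = 8 + X*G² (l(G, X) = (G*G)*X + 8 = G²*X + 8 = X*G² + 8 = 8 + X*G²)
(l(5, 6) - 13) + 27*18 = ((8 + 6*5²) - 13) + 27*18 = ((8 + 6*25) - 13) + 486 = ((8 + 150) - 13) + 486 = (158 - 13) + 486 = 145 + 486 = 631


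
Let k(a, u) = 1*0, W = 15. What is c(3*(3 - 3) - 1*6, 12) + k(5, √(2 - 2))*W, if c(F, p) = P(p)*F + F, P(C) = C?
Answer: -78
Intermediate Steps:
c(F, p) = F + F*p (c(F, p) = p*F + F = F*p + F = F + F*p)
k(a, u) = 0
c(3*(3 - 3) - 1*6, 12) + k(5, √(2 - 2))*W = (3*(3 - 3) - 1*6)*(1 + 12) + 0*15 = (3*0 - 6)*13 + 0 = (0 - 6)*13 + 0 = -6*13 + 0 = -78 + 0 = -78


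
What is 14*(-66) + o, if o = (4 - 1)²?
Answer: -915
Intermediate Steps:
o = 9 (o = 3² = 9)
14*(-66) + o = 14*(-66) + 9 = -924 + 9 = -915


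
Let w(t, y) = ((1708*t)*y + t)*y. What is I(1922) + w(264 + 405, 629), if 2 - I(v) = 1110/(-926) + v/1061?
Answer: 222081332297962574/491243 ≈ 4.5208e+11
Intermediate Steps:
I(v) = 1481/463 - v/1061 (I(v) = 2 - (1110/(-926) + v/1061) = 2 - (1110*(-1/926) + v*(1/1061)) = 2 - (-555/463 + v/1061) = 2 + (555/463 - v/1061) = 1481/463 - v/1061)
w(t, y) = y*(t + 1708*t*y) (w(t, y) = (1708*t*y + t)*y = (t + 1708*t*y)*y = y*(t + 1708*t*y))
I(1922) + w(264 + 405, 629) = (1481/463 - 1/1061*1922) + (264 + 405)*629*(1 + 1708*629) = (1481/463 - 1922/1061) + 669*629*(1 + 1074332) = 681455/491243 + 669*629*1074333 = 681455/491243 + 452080400733 = 222081332297962574/491243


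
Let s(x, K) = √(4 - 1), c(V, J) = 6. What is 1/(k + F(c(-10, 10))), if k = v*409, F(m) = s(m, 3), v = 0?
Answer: √3/3 ≈ 0.57735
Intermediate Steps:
s(x, K) = √3
F(m) = √3
k = 0 (k = 0*409 = 0)
1/(k + F(c(-10, 10))) = 1/(0 + √3) = 1/(√3) = √3/3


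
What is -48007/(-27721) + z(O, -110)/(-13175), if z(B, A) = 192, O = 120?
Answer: 627169793/365224175 ≈ 1.7172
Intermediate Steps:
-48007/(-27721) + z(O, -110)/(-13175) = -48007/(-27721) + 192/(-13175) = -48007*(-1/27721) + 192*(-1/13175) = 48007/27721 - 192/13175 = 627169793/365224175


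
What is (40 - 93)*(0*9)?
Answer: 0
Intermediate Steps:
(40 - 93)*(0*9) = -53*0 = 0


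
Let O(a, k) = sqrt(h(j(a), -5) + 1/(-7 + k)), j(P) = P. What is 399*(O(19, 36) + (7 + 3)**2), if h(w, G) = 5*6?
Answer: 39900 + 399*sqrt(25259)/29 ≈ 42087.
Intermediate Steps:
h(w, G) = 30
O(a, k) = sqrt(30 + 1/(-7 + k))
399*(O(19, 36) + (7 + 3)**2) = 399*(sqrt((-209 + 30*36)/(-7 + 36)) + (7 + 3)**2) = 399*(sqrt((-209 + 1080)/29) + 10**2) = 399*(sqrt((1/29)*871) + 100) = 399*(sqrt(871/29) + 100) = 399*(sqrt(25259)/29 + 100) = 399*(100 + sqrt(25259)/29) = 39900 + 399*sqrt(25259)/29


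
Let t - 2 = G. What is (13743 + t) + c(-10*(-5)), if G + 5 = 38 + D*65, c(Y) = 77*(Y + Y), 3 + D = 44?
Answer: 24143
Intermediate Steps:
D = 41 (D = -3 + 44 = 41)
c(Y) = 154*Y (c(Y) = 77*(2*Y) = 154*Y)
G = 2698 (G = -5 + (38 + 41*65) = -5 + (38 + 2665) = -5 + 2703 = 2698)
t = 2700 (t = 2 + 2698 = 2700)
(13743 + t) + c(-10*(-5)) = (13743 + 2700) + 154*(-10*(-5)) = 16443 + 154*50 = 16443 + 7700 = 24143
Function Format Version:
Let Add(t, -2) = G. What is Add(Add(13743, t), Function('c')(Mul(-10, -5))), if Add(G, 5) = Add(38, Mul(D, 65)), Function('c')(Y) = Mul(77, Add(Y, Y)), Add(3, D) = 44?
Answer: 24143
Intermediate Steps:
D = 41 (D = Add(-3, 44) = 41)
Function('c')(Y) = Mul(154, Y) (Function('c')(Y) = Mul(77, Mul(2, Y)) = Mul(154, Y))
G = 2698 (G = Add(-5, Add(38, Mul(41, 65))) = Add(-5, Add(38, 2665)) = Add(-5, 2703) = 2698)
t = 2700 (t = Add(2, 2698) = 2700)
Add(Add(13743, t), Function('c')(Mul(-10, -5))) = Add(Add(13743, 2700), Mul(154, Mul(-10, -5))) = Add(16443, Mul(154, 50)) = Add(16443, 7700) = 24143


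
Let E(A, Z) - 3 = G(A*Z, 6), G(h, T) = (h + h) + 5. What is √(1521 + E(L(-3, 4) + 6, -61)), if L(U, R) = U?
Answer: √1163 ≈ 34.103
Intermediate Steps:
G(h, T) = 5 + 2*h (G(h, T) = 2*h + 5 = 5 + 2*h)
E(A, Z) = 8 + 2*A*Z (E(A, Z) = 3 + (5 + 2*(A*Z)) = 3 + (5 + 2*A*Z) = 8 + 2*A*Z)
√(1521 + E(L(-3, 4) + 6, -61)) = √(1521 + (8 + 2*(-3 + 6)*(-61))) = √(1521 + (8 + 2*3*(-61))) = √(1521 + (8 - 366)) = √(1521 - 358) = √1163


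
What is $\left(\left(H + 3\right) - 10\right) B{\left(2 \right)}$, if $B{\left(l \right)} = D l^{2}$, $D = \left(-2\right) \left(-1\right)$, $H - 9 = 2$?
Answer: $32$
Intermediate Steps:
$H = 11$ ($H = 9 + 2 = 11$)
$D = 2$
$B{\left(l \right)} = 2 l^{2}$
$\left(\left(H + 3\right) - 10\right) B{\left(2 \right)} = \left(\left(11 + 3\right) - 10\right) 2 \cdot 2^{2} = \left(14 - 10\right) 2 \cdot 4 = 4 \cdot 8 = 32$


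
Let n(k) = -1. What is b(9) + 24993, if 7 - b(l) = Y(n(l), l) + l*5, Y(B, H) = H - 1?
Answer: 24947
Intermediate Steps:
Y(B, H) = -1 + H
b(l) = 8 - 6*l (b(l) = 7 - ((-1 + l) + l*5) = 7 - ((-1 + l) + 5*l) = 7 - (-1 + 6*l) = 7 + (1 - 6*l) = 8 - 6*l)
b(9) + 24993 = (8 - 6*9) + 24993 = (8 - 54) + 24993 = -46 + 24993 = 24947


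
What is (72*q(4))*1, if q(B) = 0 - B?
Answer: -288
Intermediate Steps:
q(B) = -B
(72*q(4))*1 = (72*(-1*4))*1 = (72*(-4))*1 = -288*1 = -288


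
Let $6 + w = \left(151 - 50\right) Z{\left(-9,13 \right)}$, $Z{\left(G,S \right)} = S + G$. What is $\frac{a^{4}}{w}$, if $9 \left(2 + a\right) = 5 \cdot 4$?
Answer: $\frac{8}{1305639} \approx 6.1273 \cdot 10^{-6}$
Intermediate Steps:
$Z{\left(G,S \right)} = G + S$
$w = 398$ ($w = -6 + \left(151 - 50\right) \left(-9 + 13\right) = -6 + 101 \cdot 4 = -6 + 404 = 398$)
$a = \frac{2}{9}$ ($a = -2 + \frac{5 \cdot 4}{9} = -2 + \frac{1}{9} \cdot 20 = -2 + \frac{20}{9} = \frac{2}{9} \approx 0.22222$)
$\frac{a^{4}}{w} = \frac{\left(\frac{2}{9}\right)^{4}}{398} = \frac{16}{6561} \cdot \frac{1}{398} = \frac{8}{1305639}$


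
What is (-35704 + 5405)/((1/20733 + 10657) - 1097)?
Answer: -628189167/198207481 ≈ -3.1693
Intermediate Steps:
(-35704 + 5405)/((1/20733 + 10657) - 1097) = -30299/((1/20733 + 10657) - 1097) = -30299/(220951582/20733 - 1097) = -30299/198207481/20733 = -30299*20733/198207481 = -628189167/198207481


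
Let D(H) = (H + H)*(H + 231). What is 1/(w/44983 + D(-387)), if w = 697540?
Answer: 44983/5432124892 ≈ 8.2809e-6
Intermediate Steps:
D(H) = 2*H*(231 + H) (D(H) = (2*H)*(231 + H) = 2*H*(231 + H))
1/(w/44983 + D(-387)) = 1/(697540/44983 + 2*(-387)*(231 - 387)) = 1/(697540*(1/44983) + 2*(-387)*(-156)) = 1/(697540/44983 + 120744) = 1/(5432124892/44983) = 44983/5432124892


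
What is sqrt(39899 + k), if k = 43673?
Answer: 2*sqrt(20893) ≈ 289.09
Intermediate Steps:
sqrt(39899 + k) = sqrt(39899 + 43673) = sqrt(83572) = 2*sqrt(20893)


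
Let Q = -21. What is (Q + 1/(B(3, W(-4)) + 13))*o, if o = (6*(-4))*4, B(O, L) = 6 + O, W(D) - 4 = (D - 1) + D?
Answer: 22128/11 ≈ 2011.6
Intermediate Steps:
W(D) = 3 + 2*D (W(D) = 4 + ((D - 1) + D) = 4 + ((-1 + D) + D) = 4 + (-1 + 2*D) = 3 + 2*D)
o = -96 (o = -24*4 = -96)
(Q + 1/(B(3, W(-4)) + 13))*o = (-21 + 1/((6 + 3) + 13))*(-96) = (-21 + 1/(9 + 13))*(-96) = (-21 + 1/22)*(-96) = -461/22*(-96) = 22128/11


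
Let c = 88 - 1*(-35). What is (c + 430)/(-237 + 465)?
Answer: 553/228 ≈ 2.4254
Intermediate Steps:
c = 123 (c = 88 + 35 = 123)
(c + 430)/(-237 + 465) = (123 + 430)/(-237 + 465) = 553/228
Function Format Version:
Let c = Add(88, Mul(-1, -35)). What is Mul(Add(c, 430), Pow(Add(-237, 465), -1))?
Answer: Rational(553, 228) ≈ 2.4254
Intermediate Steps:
c = 123 (c = Add(88, 35) = 123)
Mul(Add(c, 430), Pow(Add(-237, 465), -1)) = Mul(Add(123, 430), Pow(Add(-237, 465), -1)) = Mul(553, Pow(228, -1)) = Mul(553, Rational(1, 228)) = Rational(553, 228)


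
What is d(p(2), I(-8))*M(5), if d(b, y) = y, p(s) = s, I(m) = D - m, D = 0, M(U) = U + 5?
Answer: 80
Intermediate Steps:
M(U) = 5 + U
I(m) = -m (I(m) = 0 - m = -m)
d(p(2), I(-8))*M(5) = (-1*(-8))*(5 + 5) = 8*10 = 80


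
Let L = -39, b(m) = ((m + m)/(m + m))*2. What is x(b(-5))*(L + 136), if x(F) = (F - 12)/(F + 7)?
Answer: -970/9 ≈ -107.78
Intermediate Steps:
b(m) = 2 (b(m) = ((2*m)/((2*m)))*2 = ((2*m)*(1/(2*m)))*2 = 1*2 = 2)
x(F) = (-12 + F)/(7 + F)
x(b(-5))*(L + 136) = ((-12 + 2)/(7 + 2))*(-39 + 136) = (-10/9)*97 = ((1/9)*(-10))*97 = -10/9*97 = -970/9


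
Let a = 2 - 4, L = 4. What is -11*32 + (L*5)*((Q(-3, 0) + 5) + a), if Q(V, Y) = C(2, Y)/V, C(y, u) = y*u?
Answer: -292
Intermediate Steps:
C(y, u) = u*y
Q(V, Y) = 2*Y/V (Q(V, Y) = (Y*2)/V = (2*Y)/V = 2*Y/V)
a = -2
-11*32 + (L*5)*((Q(-3, 0) + 5) + a) = -11*32 + (4*5)*((2*0/(-3) + 5) - 2) = -352 + 20*((2*0*(-⅓) + 5) - 2) = -352 + 20*((0 + 5) - 2) = -352 + 20*(5 - 2) = -352 + 20*3 = -352 + 60 = -292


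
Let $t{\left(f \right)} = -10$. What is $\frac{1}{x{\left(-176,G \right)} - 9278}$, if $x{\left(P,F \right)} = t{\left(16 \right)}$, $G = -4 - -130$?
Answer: $- \frac{1}{9288} \approx -0.00010767$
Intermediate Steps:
$G = 126$ ($G = -4 + 130 = 126$)
$x{\left(P,F \right)} = -10$
$\frac{1}{x{\left(-176,G \right)} - 9278} = \frac{1}{-10 - 9278} = \frac{1}{-9288} = - \frac{1}{9288}$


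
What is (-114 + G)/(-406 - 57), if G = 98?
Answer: 16/463 ≈ 0.034557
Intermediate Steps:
(-114 + G)/(-406 - 57) = (-114 + 98)/(-406 - 57) = -16/(-463) = -16*(-1/463) = 16/463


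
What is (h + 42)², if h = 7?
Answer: 2401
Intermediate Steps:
(h + 42)² = (7 + 42)² = 49² = 2401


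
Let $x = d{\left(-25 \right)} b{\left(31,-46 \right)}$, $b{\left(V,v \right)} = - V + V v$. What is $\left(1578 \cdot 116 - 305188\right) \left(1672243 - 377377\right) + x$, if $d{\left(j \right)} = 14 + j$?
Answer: $-158154917213$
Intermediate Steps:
$x = 16027$ ($x = \left(14 - 25\right) 31 \left(-1 - 46\right) = - 11 \cdot 31 \left(-47\right) = \left(-11\right) \left(-1457\right) = 16027$)
$\left(1578 \cdot 116 - 305188\right) \left(1672243 - 377377\right) + x = \left(1578 \cdot 116 - 305188\right) \left(1672243 - 377377\right) + 16027 = \left(183048 - 305188\right) 1294866 + 16027 = \left(-122140\right) 1294866 + 16027 = -158154933240 + 16027 = -158154917213$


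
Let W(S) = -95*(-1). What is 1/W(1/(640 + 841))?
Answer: 1/95 ≈ 0.010526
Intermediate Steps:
W(S) = 95
1/W(1/(640 + 841)) = 1/95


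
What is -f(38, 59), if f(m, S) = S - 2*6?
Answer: -47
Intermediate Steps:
f(m, S) = -12 + S (f(m, S) = S - 12 = -12 + S)
-f(38, 59) = -(-12 + 59) = -1*47 = -47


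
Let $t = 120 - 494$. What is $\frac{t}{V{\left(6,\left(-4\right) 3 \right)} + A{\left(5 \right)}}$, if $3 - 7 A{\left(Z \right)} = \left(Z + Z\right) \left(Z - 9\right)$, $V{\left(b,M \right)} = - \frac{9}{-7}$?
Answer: $- \frac{1309}{26} \approx -50.346$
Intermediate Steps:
$V{\left(b,M \right)} = \frac{9}{7}$ ($V{\left(b,M \right)} = \left(-9\right) \left(- \frac{1}{7}\right) = \frac{9}{7}$)
$A{\left(Z \right)} = \frac{3}{7} - \frac{2 Z \left(-9 + Z\right)}{7}$ ($A{\left(Z \right)} = \frac{3}{7} - \frac{\left(Z + Z\right) \left(Z - 9\right)}{7} = \frac{3}{7} - \frac{2 Z \left(-9 + Z\right)}{7}$)
$t = -374$ ($t = 120 - 494 = -374$)
$\frac{t}{V{\left(6,\left(-4\right) 3 \right)} + A{\left(5 \right)}} = - \frac{374}{\frac{9}{7} + \left(\frac{3}{7} - \frac{2 \cdot 5^{2}}{7} + \frac{18}{7} \cdot 5\right)} = - \frac{374}{\frac{9}{7} + \left(\frac{3}{7} - \frac{50}{7} + \frac{90}{7}\right)} = - \frac{374}{\frac{9}{7} + \frac{43}{7}} = - \frac{374}{\frac{52}{7}} = \left(-374\right) \frac{7}{52} = - \frac{1309}{26}$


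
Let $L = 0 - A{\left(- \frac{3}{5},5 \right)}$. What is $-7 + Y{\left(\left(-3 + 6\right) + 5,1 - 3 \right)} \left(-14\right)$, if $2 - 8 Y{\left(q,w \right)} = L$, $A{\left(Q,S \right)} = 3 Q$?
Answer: $- \frac{147}{20} \approx -7.35$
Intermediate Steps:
$L = \frac{9}{5}$ ($L = 0 - 3 \left(- \frac{3}{5}\right) = 0 - - \frac{9}{5} = 0 + \frac{9}{5} = \frac{9}{5} \approx 1.8$)
$Y{\left(q,w \right)} = \frac{1}{40}$ ($Y{\left(q,w \right)} = \frac{1}{4} - \frac{9}{40} = \frac{1}{40}$)
$-7 + Y{\left(\left(-3 + 6\right) + 5,1 - 3 \right)} \left(-14\right) = -7 + \frac{1}{40} \left(-14\right) = -7 - \frac{7}{20} = - \frac{147}{20}$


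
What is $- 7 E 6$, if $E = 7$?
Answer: $-294$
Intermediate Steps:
$- 7 E 6 = \left(-7\right) 7 \cdot 6 = \left(-49\right) 6 = -294$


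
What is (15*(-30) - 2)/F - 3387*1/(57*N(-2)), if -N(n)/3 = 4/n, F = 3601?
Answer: -4117057/410514 ≈ -10.029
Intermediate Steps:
N(n) = -12/n
(15*(-30) - 2)/F - 3387*1/(57*N(-2)) = (15*(-30) - 2)/3601 - 3387/(-12/(-2)*57) = (-450 - 2)*(1/3601) - 3387/(-12*(-½)*57) = -452*1/3601 - 3387/(6*57) = -452/3601 - 3387/342 = -452/3601 - 3387*1/342 = -452/3601 - 1129/114 = -4117057/410514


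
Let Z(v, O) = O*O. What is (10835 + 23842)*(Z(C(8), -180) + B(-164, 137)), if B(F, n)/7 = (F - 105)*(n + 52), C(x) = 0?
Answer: -11217558699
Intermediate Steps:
Z(v, O) = O²
B(F, n) = 7*(-105 + F)*(52 + n) (B(F, n) = 7*((F - 105)*(n + 52)) = 7*((-105 + F)*(52 + n)) = 7*(-105 + F)*(52 + n))
(10835 + 23842)*(Z(C(8), -180) + B(-164, 137)) = (10835 + 23842)*((-180)² + (-38220 - 735*137 + 364*(-164) + 7*(-164)*137)) = 34677*(32400 + (-38220 - 100695 - 59696 - 157276)) = 34677*(32400 - 355887) = 34677*(-323487) = -11217558699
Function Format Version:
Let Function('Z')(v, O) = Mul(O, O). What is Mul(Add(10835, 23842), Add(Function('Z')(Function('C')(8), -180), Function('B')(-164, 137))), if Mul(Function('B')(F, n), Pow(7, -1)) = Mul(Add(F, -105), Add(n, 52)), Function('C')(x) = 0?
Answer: -11217558699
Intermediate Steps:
Function('Z')(v, O) = Pow(O, 2)
Function('B')(F, n) = Mul(7, Add(-105, F), Add(52, n)) (Function('B')(F, n) = Mul(7, Mul(Add(F, -105), Add(n, 52))) = Mul(7, Mul(Add(-105, F), Add(52, n))) = Mul(7, Add(-105, F), Add(52, n)))
Mul(Add(10835, 23842), Add(Function('Z')(Function('C')(8), -180), Function('B')(-164, 137))) = Mul(Add(10835, 23842), Add(Pow(-180, 2), Add(-38220, Mul(-735, 137), Mul(364, -164), Mul(7, -164, 137)))) = Mul(34677, Add(32400, Add(-38220, -100695, -59696, -157276))) = Mul(34677, Add(32400, -355887)) = Mul(34677, -323487) = -11217558699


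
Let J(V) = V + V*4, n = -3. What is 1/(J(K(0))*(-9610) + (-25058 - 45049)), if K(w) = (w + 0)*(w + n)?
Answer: -1/70107 ≈ -1.4264e-5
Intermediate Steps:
K(w) = w*(-3 + w) (K(w) = (w + 0)*(w - 3) = w*(-3 + w))
J(V) = 5*V (J(V) = V + 4*V = 5*V)
1/(J(K(0))*(-9610) + (-25058 - 45049)) = 1/((5*(0*(-3 + 0)))*(-9610) + (-25058 - 45049)) = 1/((5*(0*(-3)))*(-9610) - 70107) = 1/((5*0)*(-9610) - 70107) = 1/(0*(-9610) - 70107) = 1/(0 - 70107) = 1/(-70107) = -1/70107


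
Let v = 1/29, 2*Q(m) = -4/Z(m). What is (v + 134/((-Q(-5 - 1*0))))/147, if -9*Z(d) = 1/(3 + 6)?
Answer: -38/7047 ≈ -0.0053924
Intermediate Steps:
Z(d) = -1/81 (Z(d) = -1/(9*(3 + 6)) = -1/9/9 = -1/9*1/9 = -1/81)
Q(m) = 162 (Q(m) = (-4/(-1/81))/2 = (-4*(-81))/2 = (1/2)*324 = 162)
v = 1/29 ≈ 0.034483
(v + 134/((-Q(-5 - 1*0))))/147 = (1/29 + 134/((-1*162)))/147 = (1/29 + 134/(-162))/147 = (1/29 + 134*(-1/162))/147 = (1/29 - 67/81)/147 = (1/147)*(-1862/2349) = -38/7047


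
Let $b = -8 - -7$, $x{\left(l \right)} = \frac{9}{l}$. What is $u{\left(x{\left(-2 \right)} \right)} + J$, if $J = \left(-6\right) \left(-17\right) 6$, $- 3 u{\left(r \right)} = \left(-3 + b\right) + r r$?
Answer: $\frac{7279}{12} \approx 606.58$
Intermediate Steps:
$b = -1$ ($b = -8 + 7 = -1$)
$u{\left(r \right)} = \frac{4}{3} - \frac{r^{2}}{3}$ ($u{\left(r \right)} = - \frac{\left(-3 - 1\right) + r r}{3} = - \frac{-4 + r^{2}}{3} = \frac{4}{3} - \frac{r^{2}}{3}$)
$J = 612$ ($J = 102 \cdot 6 = 612$)
$u{\left(x{\left(-2 \right)} \right)} + J = \left(\frac{4}{3} - \frac{\left(\frac{9}{-2}\right)^{2}}{3}\right) + 612 = \left(\frac{4}{3} - \frac{\left(9 \left(- \frac{1}{2}\right)\right)^{2}}{3}\right) + 612 = \left(\frac{4}{3} - \frac{\left(- \frac{9}{2}\right)^{2}}{3}\right) + 612 = \left(\frac{4}{3} - \frac{27}{4}\right) + 612 = - \frac{65}{12} + 612 = \frac{7279}{12}$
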